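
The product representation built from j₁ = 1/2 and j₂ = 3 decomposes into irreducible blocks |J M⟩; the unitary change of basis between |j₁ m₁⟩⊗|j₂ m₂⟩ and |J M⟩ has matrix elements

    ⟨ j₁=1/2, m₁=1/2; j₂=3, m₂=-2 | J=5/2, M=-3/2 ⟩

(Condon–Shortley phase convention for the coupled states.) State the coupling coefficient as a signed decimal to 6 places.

triangle: 1!·0!·5!/7! = 120/5040
(j±m)!: 1!·0!·1!·5!·1!·4! = 2880
prefactor² = (2J+1)·Δ·N² = 2880/7
  k=0: +1/(0!·1!·0!·1!·0!·4!) = 1/24
Σ = 1/24  ⇒  CG² = 2880/7·(1/24)² = 5/7
CG = +√(5/7) = +0.845154

+√(5/7) ≈ +0.845154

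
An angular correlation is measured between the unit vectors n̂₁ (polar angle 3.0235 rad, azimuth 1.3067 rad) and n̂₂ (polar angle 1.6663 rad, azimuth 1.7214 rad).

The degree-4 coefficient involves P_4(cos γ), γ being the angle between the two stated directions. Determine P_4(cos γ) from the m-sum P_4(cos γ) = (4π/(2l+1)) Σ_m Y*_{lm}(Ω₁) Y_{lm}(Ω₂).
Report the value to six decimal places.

Term-by-term m-sum for l=4 (normalisation 4π/9 = 1.396263):
  term(m=-4) = -0.00000 - 0.00004j   from Y*(Ω₁)=0.00004 - 0.00007j, Y(Ω₂)=0.35803 - 0.24621j
  term(m=-3) = 0.00008 - 0.00023j   from Y*(Ω₁)=0.00145 + 0.00143j, Y(Ω₂)=-0.05140 - 0.10592j
  term(m=-2) = -0.00575 + 0.00627j   from Y*(Ω₁)=-0.02367 + 0.01381j, Y(Ω₂)=0.29641 - 0.09208j
  term(m=-1) = -0.02607 + 0.01148j   from Y*(Ω₁)=-0.05639 - 0.20853j, Y(Ω₂)=-0.01978 - 0.13037j
  term(m=+0) = 0.22765 + 0.00000j   from Y*(Ω₁)=0.78826 + 0.00000j, Y(Ω₂)=0.28880 + 0.00000j
  term(m=+1) = -0.02607 - 0.01148j   from Y*(Ω₁)=0.05639 - 0.20853j, Y(Ω₂)=0.01978 - 0.13037j
  term(m=+2) = -0.00575 - 0.00627j   from Y*(Ω₁)=-0.02367 - 0.01381j, Y(Ω₂)=0.29641 + 0.09208j
  term(m=+3) = 0.00008 + 0.00023j   from Y*(Ω₁)=-0.00145 + 0.00143j, Y(Ω₂)=0.05140 - 0.10592j
  term(m=+4) = -0.00000 + 0.00004j   from Y*(Ω₁)=0.00004 + 0.00007j, Y(Ω₂)=0.35803 + 0.24621j
Total Σ_m = 0.16417 + 0.00000j. Multiply by 1.396263: 0.22922 + 0.00000j. P_4(cos γ) = 0.229222

0.229222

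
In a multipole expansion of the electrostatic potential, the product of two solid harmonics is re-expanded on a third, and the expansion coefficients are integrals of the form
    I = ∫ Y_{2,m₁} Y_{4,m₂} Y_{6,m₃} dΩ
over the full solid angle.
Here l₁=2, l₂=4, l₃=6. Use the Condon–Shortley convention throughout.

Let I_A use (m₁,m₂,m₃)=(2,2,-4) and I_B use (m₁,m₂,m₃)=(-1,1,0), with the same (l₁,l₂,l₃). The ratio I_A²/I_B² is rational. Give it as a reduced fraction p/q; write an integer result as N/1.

Shared (l₁,l₂,l₃)=(2,4,6): N and (l;000)² cancel in I_A²/I_B².
A: Δ = 0!·4!·8!/13! = 1/6435; Racah Σ t=0..0: t=0:+1/34560 = 1/34560; ⇒ 3j(2 4 6; 2 2 -4)² = 14/429, sgn +1
B: Δ = 0!·4!·8!/13! = 1/6435; Racah Σ t=0..0: t=0:+1/4320 = 1/4320; ⇒ 3j(2 4 6; -1 1 0)² = 8/429, sgn +1
I_A²/I_B² = (14/429)/(8/429) = 7/4

7/4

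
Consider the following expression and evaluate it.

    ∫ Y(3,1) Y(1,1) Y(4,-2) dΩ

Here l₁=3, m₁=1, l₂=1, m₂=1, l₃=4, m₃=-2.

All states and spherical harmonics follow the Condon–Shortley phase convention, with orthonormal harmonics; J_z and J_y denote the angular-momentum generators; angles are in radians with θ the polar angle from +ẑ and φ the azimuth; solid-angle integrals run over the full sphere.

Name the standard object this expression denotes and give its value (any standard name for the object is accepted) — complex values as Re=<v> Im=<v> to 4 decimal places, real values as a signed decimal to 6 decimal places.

Gaunt coefficient, +0.238414

This is a Gaunt coefficient — the integral of a triple product of spherical harmonics over the sphere.
Checks pass: Σm=0; 8 even; l₃=4∈[2,4].
(2·3+1)(2·1+1)(2·4+1) = 189
Δ: 0! 6! 2! / 9! → 1/252
sum: t=0:+1/36 = 1/36
3j²(3 1 4; 0 0 0) = Δ·Π!·Σ² = 4/63  (sign +1)
sum: t=0:+1/96 = 1/96
3j²(3 1 4; 1 1 -2) = Δ·Π!·Σ² = 5/84  (sign +1)
combine: 4πI² = 189·4/63·5/84 = 5/7
take √, sign +1: I = 0.23841361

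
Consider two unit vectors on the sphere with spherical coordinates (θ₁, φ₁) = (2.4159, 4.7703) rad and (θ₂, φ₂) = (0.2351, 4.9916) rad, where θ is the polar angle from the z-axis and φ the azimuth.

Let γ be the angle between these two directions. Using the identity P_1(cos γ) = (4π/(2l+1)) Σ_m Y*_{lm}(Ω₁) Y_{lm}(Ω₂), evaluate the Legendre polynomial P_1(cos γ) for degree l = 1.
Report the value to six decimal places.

-0.576641

Term-by-term m-sum for l=1 (normalisation 4π/3 = 4.188790):
  m=-1: (0.01327 - 0.22890j) × (0.02218 + 0.07736j) = 0.01800 - 0.00405j  (running Σ = 0.01800 - 0.00405j)
  m=0: (-0.36549 + 0.00000j) × (0.47516 + 0.00000j) = -0.17367 + 0.00000j  (running Σ = -0.15567 - 0.00405j)
  m=1: (-0.01327 - 0.22890j) × (-0.02218 + 0.07736j) = 0.01800 + 0.00405j  (running Σ = -0.13766 + 0.00000j)
Total Σ_m = -0.13766 + 0.00000j. Multiply by 4.188790: -0.57664 + 0.00000j. P_1(cos γ) = -0.576641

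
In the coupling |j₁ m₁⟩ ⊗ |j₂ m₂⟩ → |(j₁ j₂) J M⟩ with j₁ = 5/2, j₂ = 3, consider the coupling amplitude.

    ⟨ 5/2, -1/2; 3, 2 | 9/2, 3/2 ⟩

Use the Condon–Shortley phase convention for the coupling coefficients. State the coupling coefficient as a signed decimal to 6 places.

-0.604815  (= −√(169/462))

triangle: 1!*4!*5!/11! = 2880/39916800
(j±m)!: 2!*3!*5!*1!*6!*3! = 6220800
prefactor² = (2J+1)*Δ*N² = 345600/77
  k=0: +1/(0!*1!*3!*5!*1!*0!) = 1/720
  k=1: −1/(1!*0!*2!*4!*2!*1!) = -1/96
Σ = -13/1440  ⇒  CG² = 345600/77*(-13/1440)² = 169/462
CG = −√(169/462) = -0.604815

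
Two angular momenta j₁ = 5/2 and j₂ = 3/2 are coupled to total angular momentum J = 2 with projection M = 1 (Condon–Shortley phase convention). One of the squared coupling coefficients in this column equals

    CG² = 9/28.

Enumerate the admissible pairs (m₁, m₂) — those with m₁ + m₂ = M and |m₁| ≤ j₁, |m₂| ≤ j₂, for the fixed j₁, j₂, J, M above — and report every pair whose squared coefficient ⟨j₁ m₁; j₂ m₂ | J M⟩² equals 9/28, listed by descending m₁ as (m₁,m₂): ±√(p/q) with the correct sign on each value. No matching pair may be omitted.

Admissible pairs with m₁+m₂ = M = 1: (-1/2,3/2), (1/2,1/2), (3/2,-1/2), (5/2,-3/2)
  (m₁,m₂)=(5/2,-3/2): CG² = 5/14, CG = +√(5/14)
  (m₁,m₂)=(3/2,-1/2): CG² = 1/42, CG = +√(1/42)
  (m₁,m₂)=(1/2,1/2): CG² = 25/84, CG = −√(25/84)
  (m₁,m₂)=(-1/2,3/2): CG² = 9/28, CG = +√(9/28)   ← matches the target
Pairs with CG² = 9/28: (-1/2,3/2): +√(9/28)

(-1/2,3/2): +√(9/28)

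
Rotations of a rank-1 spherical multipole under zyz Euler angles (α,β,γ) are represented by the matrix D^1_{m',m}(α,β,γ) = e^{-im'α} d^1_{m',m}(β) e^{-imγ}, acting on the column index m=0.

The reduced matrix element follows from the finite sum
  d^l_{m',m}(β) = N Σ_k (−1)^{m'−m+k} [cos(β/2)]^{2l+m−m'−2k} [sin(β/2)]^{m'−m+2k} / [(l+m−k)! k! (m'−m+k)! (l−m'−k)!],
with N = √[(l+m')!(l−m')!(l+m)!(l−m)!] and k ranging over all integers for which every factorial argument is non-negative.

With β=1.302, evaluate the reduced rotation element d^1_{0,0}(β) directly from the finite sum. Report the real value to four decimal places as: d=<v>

d=0.2656

d^1_{0,0}(β=1.3020) via the finite sum:
With c≡cos(β/2)=0.795478 and s≡sin(β/2)=0.605982, N=[1·1·1·1]^{1/2}=1.000000
The bounds max(0,m−m')=0 and min(l+m,l−m')=1 give 2 terms
  k=0: (−1)^0·1.0000/(1)·0.7955^2·0.6060^0 = +0.632786
  k=1: (−1)^1·1.0000/(1)·0.7955^0·0.6060^2 = -0.367214
d^1_{0,0}(1.3020) = +0.632786 -0.367214 = +0.265571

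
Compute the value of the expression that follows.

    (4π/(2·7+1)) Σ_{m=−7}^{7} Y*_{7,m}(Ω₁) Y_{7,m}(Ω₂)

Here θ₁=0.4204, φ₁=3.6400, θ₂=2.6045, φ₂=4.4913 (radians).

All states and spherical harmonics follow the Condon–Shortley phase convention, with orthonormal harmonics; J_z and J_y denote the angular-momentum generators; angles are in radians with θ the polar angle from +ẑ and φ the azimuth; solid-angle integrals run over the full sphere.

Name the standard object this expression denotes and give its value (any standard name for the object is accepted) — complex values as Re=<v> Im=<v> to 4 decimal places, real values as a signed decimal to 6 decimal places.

This sum is the spherical-harmonic addition theorem: it equals the Legendre polynomial P_l(cos γ) of the angle γ between the two directions.
Addition theorem: P_7(cos γ) = (4π/15) Σ_m Y*_{lm}(Ω₁) Y_{lm}(Ω₂), m = −7…7:
  m=-7: (0.000887, 0.000321) × (0.004588, -0.000106) = (0.000004, 0.000001)  (running Σ = (0.000004, 0.000001))
  m=-6: (-0.007803, 0.001189) × (0.006974, 0.027981) = (-0.000088, -0.000210)  (running Σ = (-0.000084, -0.000209))
  m=-5: (0.032540, -0.024714) × (-0.098838, 0.049629) = (-0.001990, 0.004058)  (running Σ = (-0.002073, 0.003849))
  m=-4: (-0.059757, 0.132802) × (-0.180655, -0.220480) = (0.040076, -0.010816)  (running Σ = (0.038002, -0.006967))
  m=-3: (-0.026872, -0.354892) × (0.293844, -0.376071) = (-0.141361, -0.094177)  (running Σ = (-0.103358, -0.101144))
  m=-2: (0.292623, 0.452557) × (0.372980, 0.176585) = (0.029228, 0.220467)  (running Σ = (-0.074130, 0.119323))
  m=-1: (-0.275553, -0.149966) × (0.017986, -0.080023) = (-0.016957, 0.019353)  (running Σ = (-0.091087, 0.138676))
  m=0: (-0.341660, -0.000000) × (0.442045, 0.000000) = (-0.151029, -0.000000)  (running Σ = (-0.242117, 0.138676))
  m=1: (0.275553, -0.149966) × (-0.017986, -0.080023) = (-0.016957, -0.019353)  (running Σ = (-0.259073, 0.119323))
  m=2: (0.292623, -0.452557) × (0.372980, -0.176585) = (0.029228, -0.220467)  (running Σ = (-0.229846, -0.101144))
  m=3: (0.026872, -0.354892) × (-0.293844, -0.376071) = (-0.141361, 0.094177)  (running Σ = (-0.371206, -0.006967))
  m=4: (-0.059757, -0.132802) × (-0.180655, 0.220480) = (0.040076, 0.010816)  (running Σ = (-0.331131, 0.003849))
  m=5: (-0.032540, -0.024714) × (0.098838, 0.049629) = (-0.001990, -0.004058)  (running Σ = (-0.333120, -0.000209))
  m=6: (-0.007803, -0.001189) × (0.006974, -0.027981) = (-0.000088, 0.000210)  (running Σ = (-0.333208, 0.000001))
  m=7: (-0.000887, 0.000321) × (-0.004588, -0.000106) = (0.000004, -0.000001)  (running Σ = (-0.333204, 0.000000))
Total Σ_m = (-0.333204, 0.000000). Multiply by 0.837758: (-0.279144, 0.000000). P_7(cos γ) = -0.279144

Legendre polynomial (addition theorem), -0.279144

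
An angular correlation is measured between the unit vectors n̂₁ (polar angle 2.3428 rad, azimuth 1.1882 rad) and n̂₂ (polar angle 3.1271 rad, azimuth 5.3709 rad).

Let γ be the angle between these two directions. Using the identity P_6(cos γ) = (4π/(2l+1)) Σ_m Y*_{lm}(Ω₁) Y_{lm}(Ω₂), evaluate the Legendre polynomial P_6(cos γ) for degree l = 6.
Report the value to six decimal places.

-0.099972

Term-by-term m-sum for l=6 (normalisation 4π/13 = 0.966644):
  [-6]  conj(Y_{6,-6})(Ω₁) = (0.043338, 0.048938) ; Y_{6,-6}(Ω₂) = (0.000000, -0.000000) ; Δ = (0.000000, 0.000000)
  [-5]  conj(Y_{6,-5})(Ω₁) = (-0.207677, 0.073974) ; Y_{6,-5}(Ω₂) = (0.000000, 0.000000) ; Δ = (-0.000000, -0.000000)
  [-4]  conj(Y_{6,-4})(Ω₁) = (0.016536, -0.408981) ; Y_{6,-4}(Ω₂) = (-0.000000, -0.000000) ; Δ = (-0.000000, 0.000000)
  [-3]  conj(Y_{6,-3})(Ω₁) = (0.358588, 0.161431) ; Y_{6,-3}(Ω₂) = (0.000015, -0.000006) ; Δ = (0.000006, 0.000000)
  [-2]  conj(Y_{6,-2})(Ω₁) = (-0.006636, 0.006373) ; Y_{6,-2}(Ω₂) = (-0.000275, 0.001059) ; Δ = (-0.000005, -0.000009)
  [-1]  conj(Y_{6,-1})(Ω₁) = (0.137163, 0.340840) ; Y_{6,-1}(Ω₂) = (-0.029198, -0.037737) ; Δ = (0.008857, -0.015128)
  [+0]  conj(Y_{6,0})(Ω₁) = (-0.119365, -0.000000) ; Y_{6,0}(Ω₂) = (1.014865, 0.000000) ; Δ = (-0.121139, -0.000000)
  [+1]  conj(Y_{6,1})(Ω₁) = (-0.137163, 0.340840) ; Y_{6,1}(Ω₂) = (0.029198, -0.037737) ; Δ = (0.008857, 0.015128)
  [+2]  conj(Y_{6,2})(Ω₁) = (-0.006636, -0.006373) ; Y_{6,2}(Ω₂) = (-0.000275, -0.001059) ; Δ = (-0.000005, 0.000009)
  [+3]  conj(Y_{6,3})(Ω₁) = (-0.358588, 0.161431) ; Y_{6,3}(Ω₂) = (-0.000015, -0.000006) ; Δ = (0.000006, -0.000000)
  [+4]  conj(Y_{6,4})(Ω₁) = (0.016536, 0.408981) ; Y_{6,4}(Ω₂) = (-0.000000, 0.000000) ; Δ = (-0.000000, -0.000000)
  [+5]  conj(Y_{6,5})(Ω₁) = (0.207677, 0.073974) ; Y_{6,5}(Ω₂) = (-0.000000, 0.000000) ; Δ = (-0.000000, 0.000000)
  [+6]  conj(Y_{6,6})(Ω₁) = (0.043338, -0.048938) ; Y_{6,6}(Ω₂) = (0.000000, 0.000000) ; Δ = (0.000000, -0.000000)
Total Σ_m = (-0.103422, -0.000000). Multiply by 0.966644: (-0.099972, -0.000000). P_6(cos γ) = -0.099972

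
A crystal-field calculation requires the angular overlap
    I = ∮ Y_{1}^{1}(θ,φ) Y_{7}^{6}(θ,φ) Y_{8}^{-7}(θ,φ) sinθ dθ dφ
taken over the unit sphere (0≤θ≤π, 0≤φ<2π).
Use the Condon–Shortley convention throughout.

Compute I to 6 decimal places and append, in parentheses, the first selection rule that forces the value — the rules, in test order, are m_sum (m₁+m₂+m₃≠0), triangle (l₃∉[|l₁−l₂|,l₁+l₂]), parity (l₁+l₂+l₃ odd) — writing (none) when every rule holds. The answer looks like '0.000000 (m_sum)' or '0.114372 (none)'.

Checks pass: Σm=0; 16 even; l₃=8∈[6,8].
(2·1+1)(2·7+1)(2·8+1) = 765
Δ: 0! 2! 14! / 17! → 1/2040
sum: t=0:+1/25401600 = 1/25401600
3j²(1 7 8; 0 0 0) = Δ·Π!·Σ² = 8/255  (sign +1)
sum: t=0:+1/12454041600 = 1/12454041600
3j²(1 7 8; 1 6 -7) = Δ·Π!·Σ² = 7/136  (sign -1)
combine: 4πI² = 765·8/255·7/136 = 21/17
take √, sign -1: I = -0.31353083
No selection rule forces the value: the integral is nonzero (none).

-0.313531 (none)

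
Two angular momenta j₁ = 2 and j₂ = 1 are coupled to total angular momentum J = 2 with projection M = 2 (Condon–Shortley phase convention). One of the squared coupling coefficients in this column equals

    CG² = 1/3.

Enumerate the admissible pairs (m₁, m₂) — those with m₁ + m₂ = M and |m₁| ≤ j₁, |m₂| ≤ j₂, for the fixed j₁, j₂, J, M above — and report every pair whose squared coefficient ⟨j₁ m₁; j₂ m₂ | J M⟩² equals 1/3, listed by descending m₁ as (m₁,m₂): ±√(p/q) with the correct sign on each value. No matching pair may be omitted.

(1,1): −√(1/3)

Admissible pairs with m₁+m₂ = M = 2: (1,1), (2,0)
  (m₁,m₂)=(2,0): CG² = 2/3, CG = +√(2/3)
  (m₁,m₂)=(1,1): CG² = 1/3, CG = −√(1/3)   ← matches the target
Pairs with CG² = 1/3: (1,1): −√(1/3)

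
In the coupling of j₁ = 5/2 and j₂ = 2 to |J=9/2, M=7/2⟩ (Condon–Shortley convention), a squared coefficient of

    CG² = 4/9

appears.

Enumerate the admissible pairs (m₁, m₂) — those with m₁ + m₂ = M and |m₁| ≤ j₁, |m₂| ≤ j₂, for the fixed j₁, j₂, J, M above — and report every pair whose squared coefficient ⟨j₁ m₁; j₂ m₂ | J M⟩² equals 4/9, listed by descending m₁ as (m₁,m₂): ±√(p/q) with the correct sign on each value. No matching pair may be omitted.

(5/2,1): +√(4/9)

Admissible pairs with m₁+m₂ = M = 7/2: (3/2,2), (5/2,1)
  (m₁,m₂)=(5/2,1): CG² = 4/9, CG = +√(4/9)   ← matches the target
  (m₁,m₂)=(3/2,2): CG² = 5/9, CG = +√(5/9)
Pairs with CG² = 4/9: (5/2,1): +√(4/9)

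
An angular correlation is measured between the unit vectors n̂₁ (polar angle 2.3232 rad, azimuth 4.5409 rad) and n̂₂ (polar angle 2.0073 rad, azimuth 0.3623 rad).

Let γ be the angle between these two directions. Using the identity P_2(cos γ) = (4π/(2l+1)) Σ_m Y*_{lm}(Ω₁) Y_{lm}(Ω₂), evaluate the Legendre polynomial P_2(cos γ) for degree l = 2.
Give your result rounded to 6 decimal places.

Summing Y*_{l m}(θ₁,φ₁)·Y_{l m}(θ₂,φ₂) over m ∈ [−2, 2]; prefactor 4π/(2·2+1) = 2.513274:
  m=-2: (-0.19388 + 0.06923j) × (0.23753 - 0.21027j) = -0.03150 + 0.05721j  (running Σ = -0.03150 + 0.05721j)
  m=-1: (0.06577 + 0.37978j) × (-0.27677 + 0.10491j) = -0.05805 - 0.09821j  (running Σ = -0.08954 - 0.04100j)
  m=0: (0.12650 + 0.00000j) × (-0.14627 + 0.00000j) = -0.01850 + 0.00000j  (running Σ = -0.10804 - 0.04100j)
  m=1: (-0.06577 + 0.37978j) × (0.27677 + 0.10491j) = -0.05805 + 0.09821j  (running Σ = -0.16609 + 0.05721j)
  m=2: (-0.19388 - 0.06923j) × (0.23753 + 0.21027j) = -0.03150 - 0.05721j  (running Σ = -0.19759 + 0.00000j)
Σ over m = -0.19759 + 0.00000j; ×(4π/5) → -0.49659 + 0.00000j. Real part: -0.496587

-0.496587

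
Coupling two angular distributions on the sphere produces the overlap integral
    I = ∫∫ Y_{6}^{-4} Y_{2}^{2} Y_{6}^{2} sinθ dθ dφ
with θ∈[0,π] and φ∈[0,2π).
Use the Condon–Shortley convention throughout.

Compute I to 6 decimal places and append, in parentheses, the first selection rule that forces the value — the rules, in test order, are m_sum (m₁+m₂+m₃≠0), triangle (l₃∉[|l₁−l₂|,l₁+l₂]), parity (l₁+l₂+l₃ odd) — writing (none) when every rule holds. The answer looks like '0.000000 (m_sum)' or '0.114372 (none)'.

-0.153870 (none)

Checks pass: Σm=0; 14 even; l₃=6∈[4,8].
(2·6+1)(2·2+1)(2·6+1) = 845
Δ: 2! 10! 2! / 15! → 1/90090
sum: t=0:+1/69120 t=1:−1/14400 t=2:+1/69120 = -7/172800
3j²(6 2 6; 0 0 0) = Δ·Π!·Σ² = 14/715  (sign -1)
sum: t=2:+1/322560 = 1/322560
3j²(6 2 6; -4 2 2) = Δ·Π!·Σ² = 18/1001  (sign +1)
combine: 4πI² = 845·14/715·18/1001 = 36/121
take √, sign -1: I = -0.15386989
No selection rule forces the value: the integral is nonzero (none).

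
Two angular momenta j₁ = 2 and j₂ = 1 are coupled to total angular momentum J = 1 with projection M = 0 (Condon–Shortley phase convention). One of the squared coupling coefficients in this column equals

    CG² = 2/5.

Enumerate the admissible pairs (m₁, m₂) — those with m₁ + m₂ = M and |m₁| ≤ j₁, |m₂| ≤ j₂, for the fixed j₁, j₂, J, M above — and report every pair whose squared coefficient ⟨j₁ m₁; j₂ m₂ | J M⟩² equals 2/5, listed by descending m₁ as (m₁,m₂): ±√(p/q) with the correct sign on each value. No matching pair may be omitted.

(0,0): −√(2/5)

Admissible pairs with m₁+m₂ = M = 0: (-1,1), (0,0), (1,-1)
  (m₁,m₂)=(1,-1): CG² = 3/10, CG = +√(3/10)
  (m₁,m₂)=(0,0): CG² = 2/5, CG = −√(2/5)   ← matches the target
  (m₁,m₂)=(-1,1): CG² = 3/10, CG = +√(3/10)
Pairs with CG² = 2/5: (0,0): −√(2/5)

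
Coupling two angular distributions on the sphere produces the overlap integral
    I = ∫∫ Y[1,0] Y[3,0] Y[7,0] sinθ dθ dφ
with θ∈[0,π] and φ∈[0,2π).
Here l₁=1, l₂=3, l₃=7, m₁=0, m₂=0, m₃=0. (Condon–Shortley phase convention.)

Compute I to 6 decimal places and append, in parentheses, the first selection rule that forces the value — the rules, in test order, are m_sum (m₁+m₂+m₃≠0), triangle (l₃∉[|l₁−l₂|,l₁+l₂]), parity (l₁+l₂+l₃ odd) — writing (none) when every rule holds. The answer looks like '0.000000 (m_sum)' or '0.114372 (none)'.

triangle: need 2≤l₃≤4, have 7; I=0

0.000000 (triangle)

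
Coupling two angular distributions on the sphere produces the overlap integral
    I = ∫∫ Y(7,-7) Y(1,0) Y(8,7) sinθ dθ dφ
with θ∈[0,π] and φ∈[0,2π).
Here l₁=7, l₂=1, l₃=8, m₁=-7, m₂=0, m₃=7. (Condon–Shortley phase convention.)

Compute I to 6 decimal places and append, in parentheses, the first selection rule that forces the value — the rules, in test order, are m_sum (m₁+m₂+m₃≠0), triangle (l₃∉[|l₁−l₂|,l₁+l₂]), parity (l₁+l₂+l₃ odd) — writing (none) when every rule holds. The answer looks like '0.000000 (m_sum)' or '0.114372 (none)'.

-0.118504 (none)

m-sum 0 ✓  L=16 even ✓  6≤8≤8 ✓
Π(2lᵢ+1) = 15×3×17 = 765
triangle coeff Δ(7,1,8) = 1/2040
Σ_t [0,0]: t=0:+1/25401600 = 1/25401600
(3j)²=8/255 [(7 1 8; 0 0 0)], sign=+1
Σ_t [0,0]: t=0:+1/87178291200 = 1/87178291200
(3j)²=1/136 [(7 1 8; -7 0 7)], sign=-1
⇒ 4πI² = 3/17
I = (-1)√(3/17/(4π)) = -0.11850352
No selection rule forces the value: the integral is nonzero (none).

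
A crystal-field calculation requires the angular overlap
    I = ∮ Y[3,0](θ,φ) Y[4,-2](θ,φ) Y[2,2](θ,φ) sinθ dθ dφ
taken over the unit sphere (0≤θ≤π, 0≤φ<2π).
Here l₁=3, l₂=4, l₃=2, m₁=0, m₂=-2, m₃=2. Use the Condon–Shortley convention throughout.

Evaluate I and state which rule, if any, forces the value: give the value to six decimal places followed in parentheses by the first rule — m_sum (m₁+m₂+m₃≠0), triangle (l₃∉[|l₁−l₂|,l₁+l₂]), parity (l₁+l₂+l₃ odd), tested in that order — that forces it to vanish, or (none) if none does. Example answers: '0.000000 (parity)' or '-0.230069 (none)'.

0.000000 (parity)

l₁+l₂+l₃=9 is odd: 3j(l;000)=0 ⇒ I=0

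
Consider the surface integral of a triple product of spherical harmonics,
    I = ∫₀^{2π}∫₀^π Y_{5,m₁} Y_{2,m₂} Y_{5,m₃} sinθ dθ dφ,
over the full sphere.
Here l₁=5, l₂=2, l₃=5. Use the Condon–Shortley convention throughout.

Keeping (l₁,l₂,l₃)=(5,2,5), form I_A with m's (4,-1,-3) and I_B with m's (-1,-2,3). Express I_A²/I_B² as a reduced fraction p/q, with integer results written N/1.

Same 5,2,5: normalisation and zero-m 3j drop out of the ratio.
A: Δ: 2! 8! 2! / 13! → 1/38610; sum: t=0:+1/10080 t=1:−1/80640 = 1/11520; 3j²(5 2 5; 4 -1 -3) = Δ·Π!·Σ² = 49/1430  (sign +1)
B: Δ: 2! 8! 2! / 13! → 1/38610; sum: t=0:+1/5760 = 1/5760; 3j²(5 2 5; -1 -2 3) = Δ·Π!·Σ² = 56/2145  (sign +1)
I_A²/I_B² = (49/1430)/(56/2145) = 21/16

21/16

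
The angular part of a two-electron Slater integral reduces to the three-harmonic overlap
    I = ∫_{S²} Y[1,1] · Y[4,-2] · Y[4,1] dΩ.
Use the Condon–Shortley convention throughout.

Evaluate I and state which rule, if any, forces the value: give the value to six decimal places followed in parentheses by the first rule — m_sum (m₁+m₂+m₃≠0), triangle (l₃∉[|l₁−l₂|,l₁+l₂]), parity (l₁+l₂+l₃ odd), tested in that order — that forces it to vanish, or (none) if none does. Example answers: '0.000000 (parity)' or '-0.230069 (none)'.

0.000000 (parity)

l₁+l₂+l₃=9 is odd: 3j(l;000)=0 ⇒ I=0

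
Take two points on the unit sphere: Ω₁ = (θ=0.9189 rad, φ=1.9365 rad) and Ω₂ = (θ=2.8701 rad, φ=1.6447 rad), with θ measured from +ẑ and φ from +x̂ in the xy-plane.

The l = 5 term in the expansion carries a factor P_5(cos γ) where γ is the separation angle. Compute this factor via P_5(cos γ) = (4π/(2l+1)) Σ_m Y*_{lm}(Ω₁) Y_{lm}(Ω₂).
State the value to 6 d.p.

Expand P_5 via completeness: Σ_{m} conj(Y_{5,m}) at Ω₁ times Y_{5,m} at Ω₂ —
  [-5]  conj(Y_{5,-5})(Ω₁) = -0.142467-0.037552i ; Y_{5,-5}(Ω₂) = -0.000232-0.000600i ; Δ = +0.000011+0.000094i
  [-4]  conj(Y_{5,-4})(Ω₁) = +0.038322+0.353510i ; Y_{5,-4}(Ω₂) = -0.006995+0.002130i ; Δ = -0.001021-0.002391i
  [-3]  conj(Y_{5,-3})(Ω₁) = +0.357650-0.183335i ; Y_{5,-3}(Ω₂) = +0.010787+0.047854i ; Δ = +0.012631+0.015138i
  [-2]  conj(Y_{5,-2})(Ω₁) = -0.050405-0.045236i ; Y_{5,-2}(Ω₂) = +0.207214-0.030853i ; Δ = -0.011840-0.007818i
  [-1]  conj(Y_{5,-1})(Ω₁) = +0.119089-0.310994i ; Y_{5,-1}(Ω₂) = -0.038653-0.522069i ; Δ = -0.166964-0.050152i
  [+0]  conj(Y_{5,0})(Ω₁) = -0.158236-0.000000i ; Y_{5,0}(Ω₂) = -0.484307+0.000000i ; Δ = +0.076635+0.000000i
  [+1]  conj(Y_{5,1})(Ω₁) = -0.119089-0.310994i ; Y_{5,1}(Ω₂) = +0.038653-0.522069i ; Δ = -0.166964+0.050152i
  [+2]  conj(Y_{5,2})(Ω₁) = -0.050405+0.045236i ; Y_{5,2}(Ω₂) = +0.207214+0.030853i ; Δ = -0.011840+0.007818i
  [+3]  conj(Y_{5,3})(Ω₁) = -0.357650-0.183335i ; Y_{5,3}(Ω₂) = -0.010787+0.047854i ; Δ = +0.012631-0.015138i
  [+4]  conj(Y_{5,4})(Ω₁) = +0.038322-0.353510i ; Y_{5,4}(Ω₂) = -0.006995-0.002130i ; Δ = -0.001021+0.002391i
  [+5]  conj(Y_{5,5})(Ω₁) = +0.142467-0.037552i ; Y_{5,5}(Ω₂) = +0.000232-0.000600i ; Δ = +0.000011-0.000094i
Accumulated sum -0.257731+0.000000i; after 4π/(2l+1) scaling, -0.294431+0.000000i ⇒ P_5 = -0.294431

-0.294431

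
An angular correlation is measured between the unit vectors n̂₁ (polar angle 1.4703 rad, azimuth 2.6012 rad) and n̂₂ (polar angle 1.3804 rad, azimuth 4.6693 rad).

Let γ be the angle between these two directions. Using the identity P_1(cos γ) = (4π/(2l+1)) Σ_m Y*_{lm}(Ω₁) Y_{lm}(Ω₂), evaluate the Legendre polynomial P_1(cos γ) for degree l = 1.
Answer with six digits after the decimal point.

Summing Y*_{l m}(θ₁,φ₁)·Y_{l m}(θ₂,φ₂) over m ∈ [−1, 1]; prefactor 4π/(2·1+1) = 4.188790:
  m=-1: (-0.294769, 0.176850) × (-0.014613, 0.338936) = (-0.055633, -0.102492)  (running Σ = (-0.055633, -0.102492))
  m=0: (0.049020, -0.000000) × (0.092467, 0.000000) = (0.004533, 0.000000)  (running Σ = (-0.051101, -0.102492))
  m=1: (0.294769, 0.176850) × (0.014613, 0.338936) = (-0.055633, 0.102492)  (running Σ = (-0.106734, 0.000000))
Σ over m = (-0.106734, 0.000000); ×(4π/3) → (-0.447087, 0.000000). Real part: -0.447087

-0.447087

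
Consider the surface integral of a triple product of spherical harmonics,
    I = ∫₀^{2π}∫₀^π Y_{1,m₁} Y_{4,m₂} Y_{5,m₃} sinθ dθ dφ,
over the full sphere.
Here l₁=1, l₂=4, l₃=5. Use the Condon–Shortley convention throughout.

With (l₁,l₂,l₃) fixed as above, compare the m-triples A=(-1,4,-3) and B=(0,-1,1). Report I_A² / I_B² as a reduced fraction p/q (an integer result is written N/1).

1/24

l's match ⇒ only the (l;m) 3-j factors differ between A and B.
A: triangle coeff Δ(1,4,5) = 1/495; Σ_t [0,0]: t=0:+1/80640 = 1/80640; (3j)²=1/495 [(1 4 5; -1 4 -3)], sign=+1
B: triangle coeff Δ(1,4,5) = 1/495; Σ_t [0,0]: t=0:+1/720 = 1/720; (3j)²=8/165 [(1 4 5; 0 -1 1)], sign=+1
I_A²/I_B² = (1/495)/(8/165) = 1/24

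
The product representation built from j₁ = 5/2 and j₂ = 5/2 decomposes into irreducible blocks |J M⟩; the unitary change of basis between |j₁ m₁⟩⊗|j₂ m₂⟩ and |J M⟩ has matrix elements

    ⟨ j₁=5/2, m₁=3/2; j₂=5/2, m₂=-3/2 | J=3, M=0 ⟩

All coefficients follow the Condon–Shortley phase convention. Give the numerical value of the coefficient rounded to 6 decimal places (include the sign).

+0.521749

j₁+j₂−J=2  J+j₁−j₂=3  J−j₁+j₂=3  j₁+j₂+J+1=9
(j₁±m₁, j₂±m₂, J±M) = (4,1,1,4,3,3)
P² = 144/5
sum k=0..1:
  [0] +1/8 = 1/8
  [1] −1/36 = -1/36
S = 7/72
C² = P²·S² = 49/180 ; C = +0.521749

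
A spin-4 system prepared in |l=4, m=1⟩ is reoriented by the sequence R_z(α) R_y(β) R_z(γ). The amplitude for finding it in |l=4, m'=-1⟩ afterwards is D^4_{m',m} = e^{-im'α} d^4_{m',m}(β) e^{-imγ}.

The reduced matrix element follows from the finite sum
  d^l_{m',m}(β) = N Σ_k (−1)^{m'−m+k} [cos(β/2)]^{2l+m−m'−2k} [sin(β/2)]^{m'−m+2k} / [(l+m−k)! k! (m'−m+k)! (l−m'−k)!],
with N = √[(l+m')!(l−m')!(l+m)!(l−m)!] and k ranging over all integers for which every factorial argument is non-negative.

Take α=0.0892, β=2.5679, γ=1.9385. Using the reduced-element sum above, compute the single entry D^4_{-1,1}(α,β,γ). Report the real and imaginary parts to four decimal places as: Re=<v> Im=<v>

First d^4_{-1,1}(β=2.5679), then the phase factors e^{-i(-1)α} and e^{-i(1)γ}:
Half-angle: c=0.282929, s=0.959141. N=√(6·120·120·6)=720.000000
Admissible k: 2..5 (factorial args all ≥0)
  k=2: (−1)^0·720.0000/(72)·0.2829^6·0.9591^2 = +0.004719
  k=3: (−1)^1·720.0000/(24)·0.2829^4·0.9591^4 = -0.162690
  k=4: (−1)^2·720.0000/(48)·0.2829^2·0.9591^6 = +0.934846
  k=5: (−1)^3·720.0000/(720)·0.2829^0·0.9591^8 = -0.716241
d^4_{-1,1}(2.5679) = +0.004719 -0.162690 +0.934846 -0.716241 = +0.060634
Phases: e^{-i·(-1)·0.0892}=+0.996024+0.089082i, e^{-i·(1)·1.9385}=-0.359474-0.933155i ⇒ D=-0.016669-0.058298i

Re=-0.0167 Im=-0.0583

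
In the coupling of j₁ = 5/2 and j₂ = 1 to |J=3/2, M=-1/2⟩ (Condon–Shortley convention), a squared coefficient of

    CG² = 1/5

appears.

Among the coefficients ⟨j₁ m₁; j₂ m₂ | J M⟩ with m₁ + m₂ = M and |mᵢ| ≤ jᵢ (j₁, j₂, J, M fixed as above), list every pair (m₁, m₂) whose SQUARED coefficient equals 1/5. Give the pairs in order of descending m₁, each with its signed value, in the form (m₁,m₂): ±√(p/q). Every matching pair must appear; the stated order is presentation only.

Admissible pairs with m₁+m₂ = M = -1/2: (-3/2,1), (-1/2,0), (1/2,-1)
  (m₁,m₂)=(1/2,-1): CG² = 1/5, CG = +√(1/5)   ← matches the target
  (m₁,m₂)=(-1/2,0): CG² = 2/5, CG = −√(2/5)
  (m₁,m₂)=(-3/2,1): CG² = 2/5, CG = +√(2/5)
Pairs with CG² = 1/5: (1/2,-1): +√(1/5)

(1/2,-1): +√(1/5)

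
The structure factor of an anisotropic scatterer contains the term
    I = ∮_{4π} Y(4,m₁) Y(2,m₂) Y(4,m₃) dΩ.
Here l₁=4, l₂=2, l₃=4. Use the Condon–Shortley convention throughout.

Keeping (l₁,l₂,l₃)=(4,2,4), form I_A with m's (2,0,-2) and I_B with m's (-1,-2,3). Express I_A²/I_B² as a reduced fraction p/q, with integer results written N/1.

l's match ⇒ only the (l;m) 3-j factors differ between A and B.
A: triangle coeff Δ(4,2,4) = 1/13860; Σ_t [0,2]: t=0:+1/192 t=1:−1/120 t=2:+1/2880 = -1/360; (3j)²=16/3465 [(4 2 4; 2 0 -2)], sign=-1
B: triangle coeff Δ(4,2,4) = 1/13860; Σ_t [0,0]: t=0:+1/480 = 1/480; (3j)²=3/110 [(4 2 4; -1 -2 3)], sign=-1
I_A²/I_B² = (16/3465)/(3/110) = 32/189

32/189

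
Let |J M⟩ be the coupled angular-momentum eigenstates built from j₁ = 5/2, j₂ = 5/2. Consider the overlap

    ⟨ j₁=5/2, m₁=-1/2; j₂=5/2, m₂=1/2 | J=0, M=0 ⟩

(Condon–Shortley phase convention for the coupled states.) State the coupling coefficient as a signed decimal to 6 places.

triangle: 5!·0!·0!/6! = 120/720
(j±m)!: 2!·3!·3!·2!·0!·0! = 144
prefactor² = (2J+1)·Δ·N² = 24
  k=3: −1/(3!·2!·0!·0!·0!·0!) = -1/12
Σ = -1/12  ⇒  CG² = 24·(-1/12)² = 1/6
CG = −√(1/6) = -0.408248

-0.408248  (= −√(1/6))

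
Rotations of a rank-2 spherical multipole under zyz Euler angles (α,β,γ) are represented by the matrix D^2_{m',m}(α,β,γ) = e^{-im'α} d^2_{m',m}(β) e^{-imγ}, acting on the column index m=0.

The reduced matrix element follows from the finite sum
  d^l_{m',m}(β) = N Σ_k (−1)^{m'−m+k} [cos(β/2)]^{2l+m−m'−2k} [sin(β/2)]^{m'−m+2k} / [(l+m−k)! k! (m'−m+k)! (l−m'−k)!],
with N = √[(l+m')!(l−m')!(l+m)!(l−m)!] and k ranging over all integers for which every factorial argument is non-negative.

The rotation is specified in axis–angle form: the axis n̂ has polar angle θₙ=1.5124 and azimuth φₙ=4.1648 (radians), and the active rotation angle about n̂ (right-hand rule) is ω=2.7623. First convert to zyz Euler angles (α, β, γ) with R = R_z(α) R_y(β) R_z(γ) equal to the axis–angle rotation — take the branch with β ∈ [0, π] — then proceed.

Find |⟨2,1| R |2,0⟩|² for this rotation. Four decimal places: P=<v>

P=0.1905

Axis–angle → zyz. n̂ = (sinθₙcosφₙ, sinθₙsinφₙ, cosθₙ) = (-0.519743, -0.852327, +0.058363), ω = 2.7623.
R = I cosω + sinω [n̂]ₓ + (1−cosω) n̂n̂ᵀ gives
  R = [-0.407861, +0.832887, -0.374097; +0.876107, +0.472364, +0.096488; +0.257074, -0.288395, -0.922356]
β = atan2(√(R₁₃²+R₂₃²), R₃₃) = 2.744932; α = atan2(R₂₃, R₁₃) mod 2π = 2.889171; γ = atan2(R₃₂, −R₃₁) mod 2π = 3.984349
Split into d^2_{1,0}(β=2.7449) × two z-phases.
c=cos(2.744932/2)=0.197033, s=sin(2.744932/2)=0.980397; N=√[6·1·2·2]=4.898979
k: max(0,(0)−(1))=0 … min(2+(0),2−(1))=1
  k=0: (−1)^1·4.8990/(2)·0.1970^3·0.9804^1 = -0.018369
  k=1: (−1)^2·4.8990/(2)·0.1970^1·0.9804^3 = +0.454799
d^2_{1,0}(2.7449) = -0.018369 +0.454799 = +0.436430
|D^2_{1,0}|² = |d^2_{1,0}(β)|² = (+0.436430)² = 0.190471 (the z-rotation phases have unit modulus)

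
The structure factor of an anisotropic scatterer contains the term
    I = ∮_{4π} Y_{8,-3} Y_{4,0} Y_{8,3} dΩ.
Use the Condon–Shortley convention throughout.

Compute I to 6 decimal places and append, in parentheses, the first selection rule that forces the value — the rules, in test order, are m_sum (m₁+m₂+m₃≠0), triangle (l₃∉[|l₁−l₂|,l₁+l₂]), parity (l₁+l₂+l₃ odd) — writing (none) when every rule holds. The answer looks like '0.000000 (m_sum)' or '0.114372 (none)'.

0.010279 (none)

Checks pass: Σm=0; 20 even; l₃=8∈[4,12].
(2·8+1)(2·4+1)(2·8+1) = 2601
Δ: 4! 12! 4! / 21! → 1/185175900
sum: t=0:+1/557383680 t=1:−1/21772800 t=2:+1/8294400 t=3:−1/21772800 t=4:+1/557383680 = 1/30965760
3j²(8 4 8; 0 0 0) = Δ·Π!·Σ² = 36/4199  (sign +1)
sum: t=0:+1/22992076800 t=1:−1/261273600 t=2:+1/34836480 t=3:−1/34836480 t=4:+1/348364800 = -1/1094860800
3j²(8 4 8; -3 0 3) = Δ·Π!·Σ² = 1/16796  (sign +1)
combine: 4πI² = 2601·36/4199·1/16796 = 81/61009
take √, sign +1: I = 0.01027876
No selection rule forces the value: the integral is nonzero (none).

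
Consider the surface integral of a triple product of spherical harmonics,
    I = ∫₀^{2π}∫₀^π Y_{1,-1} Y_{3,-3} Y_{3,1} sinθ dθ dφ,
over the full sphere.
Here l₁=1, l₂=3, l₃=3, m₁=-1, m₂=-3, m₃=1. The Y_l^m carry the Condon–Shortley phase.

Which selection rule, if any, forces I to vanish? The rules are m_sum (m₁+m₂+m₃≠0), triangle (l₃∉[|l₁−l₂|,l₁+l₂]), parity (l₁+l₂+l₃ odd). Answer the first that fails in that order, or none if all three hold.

m_sum

azimuthal sum: -1 − 3 + 1 = -3  ✗
2 ≤ 3 ≤ 4 (triangle on l)
L = 1 + 3 + 3 = 7 (odd)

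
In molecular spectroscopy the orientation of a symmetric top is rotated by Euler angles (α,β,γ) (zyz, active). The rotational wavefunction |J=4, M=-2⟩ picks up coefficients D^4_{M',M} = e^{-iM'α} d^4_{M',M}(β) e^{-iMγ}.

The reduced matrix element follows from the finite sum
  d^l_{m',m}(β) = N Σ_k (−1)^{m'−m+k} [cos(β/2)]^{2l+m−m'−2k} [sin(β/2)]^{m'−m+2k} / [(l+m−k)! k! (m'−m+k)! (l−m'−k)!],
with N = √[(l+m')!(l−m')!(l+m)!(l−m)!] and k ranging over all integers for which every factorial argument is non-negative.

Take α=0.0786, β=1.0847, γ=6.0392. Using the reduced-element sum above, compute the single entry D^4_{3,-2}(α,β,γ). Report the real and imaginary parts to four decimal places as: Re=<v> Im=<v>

Re=-0.1702 Im=0.1504

D^4_{3,-2}(0.0786,1.0847,6.0392) = e^{-i·3·0.0786}·d^4_{3,-2}(1.0847)·e^{-i·-2·6.0392}. Compute d first:
c=cos(1.084700/2)=0.856498, s=sin(1.084700/2)=0.516150; N=√[5040·1·2·720]=2693.993318
k∈{0,1} keeps every argument non-negative
  k=0: (−1)^5·2693.9933/(240)·0.8565^3·0.5162^5 = -0.258372
  k=1: (−1)^6·2693.9933/(720)·0.8565^1·0.5162^7 = +0.031277
d^4_{3,-2}(1.0847) = -0.258372 +0.031277 = -0.227095
Attach z-rotation phases: D = e^{-i(3)(0.0786)}·(-0.227095)·e^{-i(-2)(6.0392)} = -0.170165+0.150386i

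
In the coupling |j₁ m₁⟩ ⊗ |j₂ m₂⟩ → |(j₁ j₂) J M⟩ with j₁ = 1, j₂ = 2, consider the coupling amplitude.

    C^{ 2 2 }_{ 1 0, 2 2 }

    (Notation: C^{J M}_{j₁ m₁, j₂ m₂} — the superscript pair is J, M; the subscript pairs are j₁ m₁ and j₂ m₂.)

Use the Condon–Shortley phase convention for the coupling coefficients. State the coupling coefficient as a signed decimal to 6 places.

-0.816497  (= −√(2/3))

triangle: 1!*1!*3!/6! = 6/720
(j±m)!: 1!*1!*4!*0!*4!*0! = 576
prefactor² = (2J+1)*Δ*N² = 24
  k=1: −1/(1!*0!*0!*3!*1!*0!) = -1/6
Σ = -1/6  ⇒  CG² = 24*(-1/6)² = 2/3
CG = −√(2/3) = -0.816497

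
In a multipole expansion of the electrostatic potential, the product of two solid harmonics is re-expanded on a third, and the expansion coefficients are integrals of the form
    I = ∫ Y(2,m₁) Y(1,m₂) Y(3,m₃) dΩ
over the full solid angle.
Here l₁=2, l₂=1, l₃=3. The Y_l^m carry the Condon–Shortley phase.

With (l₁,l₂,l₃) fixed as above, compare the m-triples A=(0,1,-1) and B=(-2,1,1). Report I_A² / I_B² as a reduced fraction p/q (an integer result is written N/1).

l's match ⇒ only the (l;m) 3-j factors differ between A and B.
A: triangle coeff Δ(2,1,3) = 1/105; Σ_t [0,0]: t=0:+1/8 = 1/8; (3j)²=2/35 [(2 1 3; 0 1 -1)], sign=+1
B: triangle coeff Δ(2,1,3) = 1/105; Σ_t [0,0]: t=0:+1/48 = 1/48; (3j)²=1/105 [(2 1 3; -2 1 1)], sign=+1
I_A²/I_B² = (2/35)/(1/105) = 6/1

6/1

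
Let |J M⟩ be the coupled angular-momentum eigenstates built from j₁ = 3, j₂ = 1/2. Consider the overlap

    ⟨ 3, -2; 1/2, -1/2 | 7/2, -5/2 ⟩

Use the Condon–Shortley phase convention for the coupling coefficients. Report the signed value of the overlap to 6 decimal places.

+√(6/7) ≈ +0.925820

√[8·0!6!1!/8! · 1!5!0!1!1!6!] = √(86400/7)
  +(−1)^0/∏(0,0,5,0,1,1)! = 1/120  (running 1/120)
⟨..|..⟩ = √(86400/7)·(1/120) = +0.925820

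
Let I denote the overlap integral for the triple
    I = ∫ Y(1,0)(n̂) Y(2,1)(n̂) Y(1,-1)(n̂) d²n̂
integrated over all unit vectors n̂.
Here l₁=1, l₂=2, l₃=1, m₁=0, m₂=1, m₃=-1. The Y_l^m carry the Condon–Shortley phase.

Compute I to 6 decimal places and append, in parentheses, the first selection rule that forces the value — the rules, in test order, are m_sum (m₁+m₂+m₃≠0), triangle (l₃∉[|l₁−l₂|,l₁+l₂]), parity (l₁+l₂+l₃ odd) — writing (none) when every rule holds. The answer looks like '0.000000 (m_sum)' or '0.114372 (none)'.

-0.218510 (none)

Checks pass: Σm=0; 4 even; l₃=1∈[1,3].
(2·1+1)(2·2+1)(2·1+1) = 45
Δ: 2! 0! 2! / 5! → 1/30
sum: t=1:−1/1 = -1/1
3j²(1 2 1; 0 0 0) = Δ·Π!·Σ² = 2/15  (sign +1)
sum: t=1:−1/2 = -1/2
3j²(1 2 1; 0 1 -1) = Δ·Π!·Σ² = 1/10  (sign -1)
combine: 4πI² = 45·2/15·1/10 = 3/5
take √, sign -1: I = -0.21850969
No selection rule forces the value: the integral is nonzero (none).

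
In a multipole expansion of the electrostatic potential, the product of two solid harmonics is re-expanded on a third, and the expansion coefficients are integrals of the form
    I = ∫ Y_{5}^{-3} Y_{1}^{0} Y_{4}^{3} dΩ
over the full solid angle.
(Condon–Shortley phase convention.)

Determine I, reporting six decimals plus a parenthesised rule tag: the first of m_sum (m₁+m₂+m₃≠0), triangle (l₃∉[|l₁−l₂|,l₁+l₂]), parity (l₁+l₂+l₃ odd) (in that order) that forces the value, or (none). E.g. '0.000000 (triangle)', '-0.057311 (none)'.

-0.196426 (none)

Rules hold: Σm=0, L=10 even, 4≤4≤6.
N = 11·3·9 = 297
Δ = 2!·8!·0!/11! = 1/495
Racah Σ t=1..1: t=1:−1/576 = -1/576
⇒ 3j(5 1 4; 0 0 0)² = 5/99, sgn -1
Racah Σ t=1..1: t=1:−1/5040 = -1/5040
⇒ 3j(5 1 4; -3 0 3)² = 16/495, sgn +1
4πI² = N·(3j₀)²·(3jₘ)² = 16/33
I = -1·√(0.484848/4π) = -0.19642560
No selection rule forces the value: the integral is nonzero (none).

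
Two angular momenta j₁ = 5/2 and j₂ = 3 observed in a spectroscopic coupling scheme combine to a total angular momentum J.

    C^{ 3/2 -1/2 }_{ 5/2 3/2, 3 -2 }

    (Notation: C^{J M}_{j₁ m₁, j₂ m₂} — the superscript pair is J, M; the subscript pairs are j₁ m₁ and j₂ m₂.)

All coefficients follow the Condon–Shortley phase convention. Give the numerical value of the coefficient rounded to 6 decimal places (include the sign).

-0.218218

triangle: 4!*1!*2!/8! = 48/40320
(j±m)!: 4!*1!*1!*5!*1!*2! = 5760
prefactor² = (2J+1)*Δ*N² = 192/7
  k=0: +1/(0!*4!*1!*1!*0!*1!) = 1/24
  k=1: −1/(1!*3!*0!*0!*1!*2!) = -1/12
Σ = -1/24  ⇒  CG² = 192/7*(-1/24)² = 1/21
CG = −√(1/21) = -0.218218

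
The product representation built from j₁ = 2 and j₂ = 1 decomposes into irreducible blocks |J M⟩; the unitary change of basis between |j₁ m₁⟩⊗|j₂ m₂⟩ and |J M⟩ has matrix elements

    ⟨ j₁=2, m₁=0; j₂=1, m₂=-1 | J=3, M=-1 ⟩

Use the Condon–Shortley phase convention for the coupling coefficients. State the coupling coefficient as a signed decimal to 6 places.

j₁+j₂−J=0  J+j₁−j₂=4  J−j₁+j₂=2  j₁+j₂+J+1=7
(j₁±m₁, j₂±m₂, J±M) = (2,2,0,2,2,4)
P² = 128/5
sum k=0..0:
  [0] +1/8 = 1/8
S = 1/8
C² = P²·S² = 2/5 ; C = +0.632456

+√(2/5) ≈ +0.632456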